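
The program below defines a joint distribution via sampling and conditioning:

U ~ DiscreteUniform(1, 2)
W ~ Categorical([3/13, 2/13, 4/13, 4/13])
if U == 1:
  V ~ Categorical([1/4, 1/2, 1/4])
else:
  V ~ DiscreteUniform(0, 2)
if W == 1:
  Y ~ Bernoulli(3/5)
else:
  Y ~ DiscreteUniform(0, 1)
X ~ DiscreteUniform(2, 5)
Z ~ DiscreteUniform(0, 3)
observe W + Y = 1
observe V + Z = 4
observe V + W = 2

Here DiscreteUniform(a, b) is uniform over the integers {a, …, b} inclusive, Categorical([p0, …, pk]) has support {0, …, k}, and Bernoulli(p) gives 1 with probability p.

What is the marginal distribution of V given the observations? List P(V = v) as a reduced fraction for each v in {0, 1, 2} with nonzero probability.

P(V=1) = 16/37, P(V=2) = 21/37

Enumerate traces; 16 have nonzero weight after conditioning:
  (U=1, W=0, V=2, Y=1, X=2, Z=2) weight 3/3328
  (U=1, W=0, V=2, Y=1, X=3, Z=2) weight 3/3328
  (U=1, W=0, V=2, Y=1, X=4, Z=2) weight 3/3328
  (U=1, W=0, V=2, Y=1, X=5, Z=2) weight 3/3328
  (U=1, W=1, V=1, Y=0, X=2, Z=3) weight 1/1040
  (U=1, W=1, V=1, Y=0, X=3, Z=3) weight 1/1040
  (U=1, W=1, V=1, Y=0, X=4, Z=3) weight 1/1040
  (U=1, W=1, V=1, Y=0, X=5, Z=3) weight 1/1040
  … 8 more
Group by V:
  weight(V=1) = 1/156
  weight(V=2) = 7/832
Total weight = 1/156 + 7/832 = 37/2496
P(V=1 | obs) = 1/156 / 37/2496 = 16/37
P(V=2 | obs) = 7/832 / 37/2496 = 21/37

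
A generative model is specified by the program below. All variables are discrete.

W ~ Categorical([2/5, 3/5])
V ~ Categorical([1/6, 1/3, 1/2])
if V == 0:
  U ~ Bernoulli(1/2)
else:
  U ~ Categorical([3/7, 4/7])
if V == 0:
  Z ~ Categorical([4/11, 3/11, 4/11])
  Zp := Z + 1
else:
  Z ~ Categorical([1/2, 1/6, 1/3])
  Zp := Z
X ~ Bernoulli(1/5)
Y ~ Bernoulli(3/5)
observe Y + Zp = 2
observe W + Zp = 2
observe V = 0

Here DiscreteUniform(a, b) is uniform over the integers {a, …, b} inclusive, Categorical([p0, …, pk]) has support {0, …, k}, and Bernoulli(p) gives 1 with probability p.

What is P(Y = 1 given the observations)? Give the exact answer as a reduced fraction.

Enumerate traces; 8 have nonzero weight after conditioning:
  (W=0, V=0, U=0, Z=1, X=0, Y=0) weight 4/1375
  (W=0, V=0, U=0, Z=1, X=1, Y=0) weight 1/1375
  (W=0, V=0, U=1, Z=1, X=0, Y=0) weight 4/1375
  (W=0, V=0, U=1, Z=1, X=1, Y=0) weight 1/1375
  (W=1, V=0, U=0, Z=0, X=0, Y=1) weight 12/1375
  (W=1, V=0, U=0, Z=0, X=1, Y=1) weight 3/1375
  (W=1, V=0, U=1, Z=0, X=0, Y=1) weight 12/1375
  (W=1, V=0, U=1, Z=0, X=1, Y=1) weight 3/1375
Group by Y:
  weight(Y=0) = 2/275
  weight(Y=1) = 6/275
Total weight = 2/275 + 6/275 = 8/275
P(Y=0 | obs) = 2/275 / 8/275 = 1/4
P(Y=1 | obs) = 6/275 / 8/275 = 3/4

P(Y = 1 | obs) = 3/4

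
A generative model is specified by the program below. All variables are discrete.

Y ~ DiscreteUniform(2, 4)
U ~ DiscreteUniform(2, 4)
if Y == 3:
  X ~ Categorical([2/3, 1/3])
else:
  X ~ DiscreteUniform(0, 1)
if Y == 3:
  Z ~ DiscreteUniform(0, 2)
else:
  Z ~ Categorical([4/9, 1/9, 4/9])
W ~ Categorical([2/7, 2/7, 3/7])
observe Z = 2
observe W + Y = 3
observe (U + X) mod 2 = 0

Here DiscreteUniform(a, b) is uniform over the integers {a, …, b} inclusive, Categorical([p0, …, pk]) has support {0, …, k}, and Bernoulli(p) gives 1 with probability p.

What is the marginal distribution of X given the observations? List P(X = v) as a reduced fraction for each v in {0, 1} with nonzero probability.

P(X=0) = 8/11, P(X=1) = 3/11

Enumerate traces; 6 have nonzero weight after conditioning:
  (Y=2, U=2, X=0, Z=2, W=1) weight 4/567
  (Y=2, U=3, X=1, Z=2, W=1) weight 4/567
  (Y=2, U=4, X=0, Z=2, W=1) weight 4/567
  (Y=3, U=2, X=0, Z=2, W=0) weight 4/567
  (Y=3, U=3, X=1, Z=2, W=0) weight 2/567
  (Y=3, U=4, X=0, Z=2, W=0) weight 4/567
Group by X:
  weight(X=0) = 16/567
  weight(X=1) = 2/189
Total weight = 16/567 + 2/189 = 22/567
P(X=0 | obs) = 16/567 / 22/567 = 8/11
P(X=1 | obs) = 2/189 / 22/567 = 3/11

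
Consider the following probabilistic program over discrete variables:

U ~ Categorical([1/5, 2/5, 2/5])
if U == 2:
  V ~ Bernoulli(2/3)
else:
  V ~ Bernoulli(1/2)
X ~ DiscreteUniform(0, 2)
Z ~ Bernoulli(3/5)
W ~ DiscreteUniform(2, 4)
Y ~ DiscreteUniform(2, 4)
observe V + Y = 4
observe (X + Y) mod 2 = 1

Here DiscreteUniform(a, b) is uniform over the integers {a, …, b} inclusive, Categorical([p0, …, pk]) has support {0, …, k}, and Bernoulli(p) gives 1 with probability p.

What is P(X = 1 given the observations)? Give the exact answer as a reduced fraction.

Enumerate traces; 54 have nonzero weight after conditioning:
  (U=0, V=0, X=1, Z=0, W=2, Y=4) weight 1/675
  (U=0, V=0, X=1, Z=0, W=3, Y=4) weight 1/675
  (U=0, V=0, X=1, Z=0, W=4, Y=4) weight 1/675
  (U=0, V=0, X=1, Z=1, W=2, Y=4) weight 1/450
  (U=0, V=0, X=1, Z=1, W=3, Y=4) weight 1/450
  (U=0, V=0, X=1, Z=1, W=4, Y=4) weight 1/450
  (U=0, V=1, X=0, Z=0, W=2, Y=3) weight 1/675
  (U=0, V=1, X=0, Z=0, W=3, Y=3) weight 1/675
  (U=0, V=1, X=2, Z=0, W=2, Y=3) weight 1/675
  … 45 more
Group by X:
  weight(X=0) = 17/270
  weight(X=1) = 13/270
  weight(X=2) = 17/270
Total weight = 17/270 + 13/270 + 17/270 = 47/270
P(X=0 | obs) = 17/270 / 47/270 = 17/47
P(X=1 | obs) = 13/270 / 47/270 = 13/47
P(X=2 | obs) = 17/270 / 47/270 = 17/47

P(X = 1 | obs) = 13/47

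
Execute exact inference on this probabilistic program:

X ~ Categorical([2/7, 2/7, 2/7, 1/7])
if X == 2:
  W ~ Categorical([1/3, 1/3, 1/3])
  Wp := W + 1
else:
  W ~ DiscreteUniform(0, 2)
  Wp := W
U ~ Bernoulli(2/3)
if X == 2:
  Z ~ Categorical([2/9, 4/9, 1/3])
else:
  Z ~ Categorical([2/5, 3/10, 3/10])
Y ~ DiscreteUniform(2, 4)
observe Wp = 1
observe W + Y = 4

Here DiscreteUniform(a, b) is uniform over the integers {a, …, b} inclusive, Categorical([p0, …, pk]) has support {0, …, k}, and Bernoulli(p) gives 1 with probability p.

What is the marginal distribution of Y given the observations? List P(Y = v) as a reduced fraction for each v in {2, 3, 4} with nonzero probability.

P(Y=3) = 5/7, P(Y=4) = 2/7

Enumerate traces; 24 have nonzero weight after conditioning:
  (X=0, W=1, U=0, Z=0, Y=3) weight 4/945
  (X=0, W=1, U=0, Z=1, Y=3) weight 1/315
  (X=0, W=1, U=0, Z=2, Y=3) weight 1/315
  (X=0, W=1, U=1, Z=0, Y=3) weight 8/945
  (X=0, W=1, U=1, Z=1, Y=3) weight 2/315
  (X=0, W=1, U=1, Z=2, Y=3) weight 2/315
  (X=1, W=1, U=0, Z=0, Y=3) weight 4/945
  (X=1, W=1, U=0, Z=1, Y=3) weight 1/315
  (X=2, W=0, U=0, Z=0, Y=4) weight 4/1701
  … 15 more
Group by Y:
  weight(Y=3) = 5/63
  weight(Y=4) = 2/63
Total weight = 5/63 + 2/63 = 1/9
P(Y=3 | obs) = 5/63 / 1/9 = 5/7
P(Y=4 | obs) = 2/63 / 1/9 = 2/7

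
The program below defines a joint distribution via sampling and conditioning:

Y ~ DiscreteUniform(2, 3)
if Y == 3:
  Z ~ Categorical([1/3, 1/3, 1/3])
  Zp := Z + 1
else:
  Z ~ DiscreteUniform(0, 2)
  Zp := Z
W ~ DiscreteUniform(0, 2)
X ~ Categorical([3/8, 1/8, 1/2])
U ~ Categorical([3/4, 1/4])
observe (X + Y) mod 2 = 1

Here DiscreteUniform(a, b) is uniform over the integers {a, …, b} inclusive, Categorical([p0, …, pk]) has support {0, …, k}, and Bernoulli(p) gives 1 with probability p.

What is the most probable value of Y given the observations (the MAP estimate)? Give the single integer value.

argmax_v P(Y = v | obs) = 3

Enumerate traces; 54 have nonzero weight after conditioning:
  (Y=2, Z=0, W=0, X=1, U=0) weight 1/192
  (Y=2, Z=0, W=0, X=1, U=1) weight 1/576
  (Y=2, Z=0, W=1, X=1, U=0) weight 1/192
  (Y=2, Z=0, W=1, X=1, U=1) weight 1/576
  (Y=2, Z=0, W=2, X=1, U=0) weight 1/192
  (Y=2, Z=0, W=2, X=1, U=1) weight 1/576
  (Y=2, Z=1, W=0, X=1, U=0) weight 1/192
  (Y=2, Z=1, W=0, X=1, U=1) weight 1/576
  (Y=3, Z=0, W=0, X=0, U=0) weight 1/64
  … 45 more
Group by Y:
  weight(Y=2) = 1/16
  weight(Y=3) = 7/16
Total weight = 1/16 + 7/16 = 1/2
P(Y=2 | obs) = 1/16 / 1/2 = 1/8
P(Y=3 | obs) = 7/16 / 1/2 = 7/8
argmax = 3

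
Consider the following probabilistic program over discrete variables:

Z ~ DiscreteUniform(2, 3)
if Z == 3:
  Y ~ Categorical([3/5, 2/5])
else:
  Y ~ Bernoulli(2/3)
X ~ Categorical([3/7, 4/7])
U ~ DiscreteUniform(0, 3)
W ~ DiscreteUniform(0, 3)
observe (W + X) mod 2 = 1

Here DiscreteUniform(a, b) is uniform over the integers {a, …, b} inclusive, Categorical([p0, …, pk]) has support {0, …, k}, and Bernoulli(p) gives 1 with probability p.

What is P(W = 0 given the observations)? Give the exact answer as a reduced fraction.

P(W = 0 | obs) = 2/7

Enumerate traces; 64 have nonzero weight after conditioning:
  (Z=2, Y=0, X=0, U=0, W=1) weight 1/224
  (Z=2, Y=0, X=0, U=0, W=3) weight 1/224
  (Z=2, Y=0, X=0, U=1, W=1) weight 1/224
  (Z=2, Y=0, X=0, U=1, W=3) weight 1/224
  (Z=2, Y=0, X=0, U=2, W=1) weight 1/224
  (Z=2, Y=0, X=0, U=2, W=3) weight 1/224
  (Z=2, Y=0, X=0, U=3, W=1) weight 1/224
  (Z=2, Y=0, X=0, U=3, W=3) weight 1/224
  (Z=2, Y=0, X=1, U=0, W=0) weight 1/168
  (Z=2, Y=0, X=1, U=0, W=2) weight 1/168
  … 54 more
Group by W:
  weight(W=0) = 1/7
  weight(W=1) = 3/28
  weight(W=2) = 1/7
  weight(W=3) = 3/28
Total weight = 1/7 + 3/28 + 1/7 + 3/28 = 1/2
P(W=0 | obs) = 1/7 / 1/2 = 2/7
P(W=1 | obs) = 3/28 / 1/2 = 3/14
P(W=2 | obs) = 1/7 / 1/2 = 2/7
P(W=3 | obs) = 3/28 / 1/2 = 3/14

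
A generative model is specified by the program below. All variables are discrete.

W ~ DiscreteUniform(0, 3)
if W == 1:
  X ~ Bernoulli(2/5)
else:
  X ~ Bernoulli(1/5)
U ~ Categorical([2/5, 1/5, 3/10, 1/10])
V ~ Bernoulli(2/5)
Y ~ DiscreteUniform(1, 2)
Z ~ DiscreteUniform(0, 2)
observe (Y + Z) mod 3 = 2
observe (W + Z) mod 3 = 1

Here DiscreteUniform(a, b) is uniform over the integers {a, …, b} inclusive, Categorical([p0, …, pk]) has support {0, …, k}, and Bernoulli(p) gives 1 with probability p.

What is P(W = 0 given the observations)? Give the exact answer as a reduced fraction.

P(W = 0 | obs) = 1/3

Enumerate traces; 48 have nonzero weight after conditioning:
  (W=0, X=0, U=0, V=0, Y=1, Z=1) weight 1/125
  (W=0, X=0, U=0, V=1, Y=1, Z=1) weight 2/375
  (W=0, X=0, U=1, V=0, Y=1, Z=1) weight 1/250
  (W=0, X=0, U=1, V=1, Y=1, Z=1) weight 1/375
  (W=0, X=0, U=2, V=0, Y=1, Z=1) weight 3/500
  (W=0, X=0, U=2, V=1, Y=1, Z=1) weight 1/250
  (W=0, X=0, U=3, V=0, Y=1, Z=1) weight 1/500
  (W=0, X=0, U=3, V=1, Y=1, Z=1) weight 1/750
  (W=1, X=0, U=0, V=0, Y=2, Z=0) weight 3/500
  (W=3, X=0, U=0, V=0, Y=1, Z=1) weight 1/125
  … 38 more
Group by W:
  weight(W=0) = 1/24
  weight(W=1) = 1/24
  weight(W=3) = 1/24
Total weight = 1/24 + 1/24 + 1/24 = 1/8
P(W=0 | obs) = 1/24 / 1/8 = 1/3
P(W=1 | obs) = 1/24 / 1/8 = 1/3
P(W=3 | obs) = 1/24 / 1/8 = 1/3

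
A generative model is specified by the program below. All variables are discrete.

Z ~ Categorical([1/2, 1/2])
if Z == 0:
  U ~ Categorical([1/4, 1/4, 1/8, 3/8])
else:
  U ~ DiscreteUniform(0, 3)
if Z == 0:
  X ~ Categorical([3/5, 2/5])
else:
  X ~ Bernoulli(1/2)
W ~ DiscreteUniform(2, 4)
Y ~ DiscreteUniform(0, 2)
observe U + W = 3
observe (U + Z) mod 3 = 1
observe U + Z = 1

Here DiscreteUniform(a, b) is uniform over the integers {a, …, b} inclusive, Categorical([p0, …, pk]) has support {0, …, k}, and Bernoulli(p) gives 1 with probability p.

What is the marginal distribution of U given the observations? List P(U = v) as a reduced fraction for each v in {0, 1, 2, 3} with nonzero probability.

P(U=0) = 1/2, P(U=1) = 1/2

Enumerate traces; 12 have nonzero weight after conditioning:
  (Z=0, U=1, X=0, W=2, Y=0) weight 1/120
  (Z=0, U=1, X=0, W=2, Y=1) weight 1/120
  (Z=0, U=1, X=0, W=2, Y=2) weight 1/120
  (Z=0, U=1, X=1, W=2, Y=0) weight 1/180
  (Z=0, U=1, X=1, W=2, Y=1) weight 1/180
  (Z=0, U=1, X=1, W=2, Y=2) weight 1/180
  (Z=1, U=0, X=0, W=3, Y=0) weight 1/144
  (Z=1, U=0, X=0, W=3, Y=1) weight 1/144
  … 4 more
Group by U:
  weight(U=0) = 1/24
  weight(U=1) = 1/24
Total weight = 1/24 + 1/24 = 1/12
P(U=0 | obs) = 1/24 / 1/12 = 1/2
P(U=1 | obs) = 1/24 / 1/12 = 1/2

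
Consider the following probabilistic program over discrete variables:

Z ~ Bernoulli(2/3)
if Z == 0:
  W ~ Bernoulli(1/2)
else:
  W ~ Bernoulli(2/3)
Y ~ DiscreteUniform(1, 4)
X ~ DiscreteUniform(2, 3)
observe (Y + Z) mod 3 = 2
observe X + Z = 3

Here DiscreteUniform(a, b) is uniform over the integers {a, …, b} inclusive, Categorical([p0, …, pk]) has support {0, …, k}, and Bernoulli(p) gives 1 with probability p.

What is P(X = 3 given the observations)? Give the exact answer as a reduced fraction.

P(X = 3 | obs) = 1/5

Enumerate traces; 6 have nonzero weight after conditioning:
  (Z=0, W=0, Y=2, X=3) weight 1/48
  (Z=0, W=1, Y=2, X=3) weight 1/48
  (Z=1, W=0, Y=1, X=2) weight 1/36
  (Z=1, W=0, Y=4, X=2) weight 1/36
  (Z=1, W=1, Y=1, X=2) weight 1/18
  (Z=1, W=1, Y=4, X=2) weight 1/18
Group by X:
  weight(X=2) = 1/6
  weight(X=3) = 1/24
Total weight = 1/6 + 1/24 = 5/24
P(X=2 | obs) = 1/6 / 5/24 = 4/5
P(X=3 | obs) = 1/24 / 5/24 = 1/5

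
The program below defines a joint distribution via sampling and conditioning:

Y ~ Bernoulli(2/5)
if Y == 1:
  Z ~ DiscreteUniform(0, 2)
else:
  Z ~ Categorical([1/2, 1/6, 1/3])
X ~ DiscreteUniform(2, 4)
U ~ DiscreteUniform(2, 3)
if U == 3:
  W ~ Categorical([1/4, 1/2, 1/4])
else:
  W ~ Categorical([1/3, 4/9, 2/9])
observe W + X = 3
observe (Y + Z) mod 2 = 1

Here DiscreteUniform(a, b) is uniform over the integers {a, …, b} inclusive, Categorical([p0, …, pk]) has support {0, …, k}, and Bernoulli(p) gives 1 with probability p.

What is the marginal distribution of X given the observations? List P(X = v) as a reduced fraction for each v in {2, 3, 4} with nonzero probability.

Enumerate traces; 12 have nonzero weight after conditioning:
  (Y=0, Z=1, X=2, U=2, W=1) weight 1/135
  (Y=0, Z=1, X=2, U=3, W=1) weight 1/120
  (Y=0, Z=1, X=3, U=2, W=0) weight 1/180
  (Y=0, Z=1, X=3, U=3, W=0) weight 1/240
  (Y=1, Z=0, X=2, U=2, W=1) weight 4/405
  (Y=1, Z=0, X=2, U=3, W=1) weight 1/90
  (Y=1, Z=0, X=3, U=2, W=0) weight 1/135
  (Y=1, Z=0, X=3, U=3, W=0) weight 1/180
  … 4 more
Group by X:
  weight(X=2) = 187/3240
  weight(X=3) = 77/2160
Total weight = 187/3240 + 77/2160 = 121/1296
P(X=2 | obs) = 187/3240 / 121/1296 = 34/55
P(X=3 | obs) = 77/2160 / 121/1296 = 21/55

P(X=2) = 34/55, P(X=3) = 21/55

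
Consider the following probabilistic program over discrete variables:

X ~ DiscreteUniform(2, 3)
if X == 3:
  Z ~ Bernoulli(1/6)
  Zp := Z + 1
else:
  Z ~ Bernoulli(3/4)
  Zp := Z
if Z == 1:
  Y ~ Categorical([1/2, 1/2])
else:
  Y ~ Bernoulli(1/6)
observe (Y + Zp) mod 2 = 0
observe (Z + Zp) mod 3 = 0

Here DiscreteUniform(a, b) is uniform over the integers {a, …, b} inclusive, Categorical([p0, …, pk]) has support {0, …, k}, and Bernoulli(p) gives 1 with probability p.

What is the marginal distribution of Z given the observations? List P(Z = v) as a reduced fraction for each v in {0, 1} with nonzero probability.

P(Z=0) = 5/7, P(Z=1) = 2/7

Enumerate traces; 2 have nonzero weight after conditioning:
  (X=2, Z=0, Y=0) weight 5/48
  (X=3, Z=1, Y=0) weight 1/24
Group by Z:
  weight(Z=0) = 5/48
  weight(Z=1) = 1/24
Total weight = 5/48 + 1/24 = 7/48
P(Z=0 | obs) = 5/48 / 7/48 = 5/7
P(Z=1 | obs) = 1/24 / 7/48 = 2/7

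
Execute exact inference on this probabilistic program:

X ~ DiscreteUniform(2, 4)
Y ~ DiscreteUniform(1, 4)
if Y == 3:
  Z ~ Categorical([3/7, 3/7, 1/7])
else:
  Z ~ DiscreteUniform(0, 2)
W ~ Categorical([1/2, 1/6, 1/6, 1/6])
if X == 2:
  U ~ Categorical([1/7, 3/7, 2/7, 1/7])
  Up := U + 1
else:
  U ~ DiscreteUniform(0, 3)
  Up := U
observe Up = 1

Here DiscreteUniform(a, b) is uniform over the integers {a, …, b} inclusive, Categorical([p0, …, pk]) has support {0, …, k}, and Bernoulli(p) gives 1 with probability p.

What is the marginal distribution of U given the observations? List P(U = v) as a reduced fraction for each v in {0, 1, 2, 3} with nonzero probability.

P(U=0) = 2/9, P(U=1) = 7/9

Enumerate traces; 144 have nonzero weight after conditioning:
  (X=2, Y=1, Z=0, W=0, U=0) weight 1/504
  (X=2, Y=1, Z=0, W=1, U=0) weight 1/1512
  (X=2, Y=1, Z=0, W=2, U=0) weight 1/1512
  (X=2, Y=1, Z=0, W=3, U=0) weight 1/1512
  (X=2, Y=1, Z=1, W=0, U=0) weight 1/504
  (X=2, Y=1, Z=1, W=1, U=0) weight 1/1512
  (X=2, Y=1, Z=1, W=2, U=0) weight 1/1512
  (X=2, Y=1, Z=1, W=3, U=0) weight 1/1512
  (X=3, Y=1, Z=0, W=0, U=1) weight 1/288
  … 135 more
Group by U:
  weight(U=0) = 1/21
  weight(U=1) = 1/6
Total weight = 1/21 + 1/6 = 3/14
P(U=0 | obs) = 1/21 / 3/14 = 2/9
P(U=1 | obs) = 1/6 / 3/14 = 7/9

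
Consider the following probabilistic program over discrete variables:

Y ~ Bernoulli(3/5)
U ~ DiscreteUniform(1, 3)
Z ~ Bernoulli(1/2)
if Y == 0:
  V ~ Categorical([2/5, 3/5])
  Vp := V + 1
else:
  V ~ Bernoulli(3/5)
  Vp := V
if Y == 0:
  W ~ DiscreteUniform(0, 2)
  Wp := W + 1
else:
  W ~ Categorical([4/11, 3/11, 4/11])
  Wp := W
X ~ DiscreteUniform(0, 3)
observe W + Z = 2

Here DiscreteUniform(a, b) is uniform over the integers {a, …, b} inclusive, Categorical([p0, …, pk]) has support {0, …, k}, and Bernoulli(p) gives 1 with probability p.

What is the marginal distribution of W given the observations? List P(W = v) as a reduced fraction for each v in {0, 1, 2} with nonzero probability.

Enumerate traces; 96 have nonzero weight after conditioning:
  (Y=0, U=1, Z=0, V=0, W=2, X=0) weight 1/450
  (Y=0, U=1, Z=0, V=0, W=2, X=1) weight 1/450
  (Y=0, U=1, Z=0, V=0, W=2, X=2) weight 1/450
  (Y=0, U=1, Z=0, V=0, W=2, X=3) weight 1/450
  (Y=0, U=1, Z=0, V=1, W=2, X=0) weight 1/300
  (Y=0, U=1, Z=0, V=1, W=2, X=1) weight 1/300
  (Y=0, U=1, Z=0, V=1, W=2, X=2) weight 1/300
  (Y=0, U=1, Z=0, V=1, W=2, X=3) weight 1/300
  (Y=0, U=1, Z=1, V=0, W=1, X=0) weight 1/450
  … 87 more
Group by W:
  weight(W=1) = 49/330
  weight(W=2) = 29/165
Total weight = 49/330 + 29/165 = 107/330
P(W=1 | obs) = 49/330 / 107/330 = 49/107
P(W=2 | obs) = 29/165 / 107/330 = 58/107

P(W=1) = 49/107, P(W=2) = 58/107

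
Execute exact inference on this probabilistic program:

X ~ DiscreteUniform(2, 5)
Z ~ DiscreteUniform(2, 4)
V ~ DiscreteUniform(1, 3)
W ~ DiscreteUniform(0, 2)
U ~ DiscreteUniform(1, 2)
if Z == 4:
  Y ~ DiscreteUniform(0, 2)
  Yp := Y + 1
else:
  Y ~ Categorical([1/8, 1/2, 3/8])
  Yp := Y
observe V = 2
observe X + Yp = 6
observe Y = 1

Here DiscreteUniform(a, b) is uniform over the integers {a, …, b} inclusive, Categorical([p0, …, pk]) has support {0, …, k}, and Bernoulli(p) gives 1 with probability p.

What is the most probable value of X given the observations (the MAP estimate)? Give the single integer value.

argmax_v P(X = v | obs) = 5

Enumerate traces; 18 have nonzero weight after conditioning:
  (X=4, Z=4, V=2, W=0, U=1, Y=1) weight 1/648
  (X=4, Z=4, V=2, W=0, U=2, Y=1) weight 1/648
  (X=4, Z=4, V=2, W=1, U=1, Y=1) weight 1/648
  (X=4, Z=4, V=2, W=1, U=2, Y=1) weight 1/648
  (X=4, Z=4, V=2, W=2, U=1, Y=1) weight 1/648
  (X=4, Z=4, V=2, W=2, U=2, Y=1) weight 1/648
  (X=5, Z=2, V=2, W=0, U=1, Y=1) weight 1/432
  (X=5, Z=2, V=2, W=0, U=2, Y=1) weight 1/432
  … 10 more
Group by X:
  weight(X=4) = 1/108
  weight(X=5) = 1/36
Total weight = 1/108 + 1/36 = 1/27
P(X=4 | obs) = 1/108 / 1/27 = 1/4
P(X=5 | obs) = 1/36 / 1/27 = 3/4
argmax = 5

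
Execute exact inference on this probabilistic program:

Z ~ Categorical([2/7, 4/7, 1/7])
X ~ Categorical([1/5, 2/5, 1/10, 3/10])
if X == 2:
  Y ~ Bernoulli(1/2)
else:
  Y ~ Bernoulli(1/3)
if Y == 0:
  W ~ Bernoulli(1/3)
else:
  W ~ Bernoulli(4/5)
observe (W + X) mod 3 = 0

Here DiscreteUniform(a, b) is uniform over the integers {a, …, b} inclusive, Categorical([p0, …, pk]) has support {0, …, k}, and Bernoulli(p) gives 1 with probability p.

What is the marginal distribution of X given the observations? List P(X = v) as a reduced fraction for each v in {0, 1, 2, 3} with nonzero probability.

P(X=0) = 92/281, P(X=2) = 51/281, P(X=3) = 138/281

Enumerate traces; 18 have nonzero weight after conditioning:
  (Z=0, X=0, Y=0, W=0) weight 8/315
  (Z=0, X=0, Y=1, W=0) weight 2/525
  (Z=0, X=2, Y=0, W=1) weight 1/210
  (Z=0, X=2, Y=1, W=1) weight 2/175
  (Z=0, X=3, Y=0, W=0) weight 4/105
  (Z=0, X=3, Y=1, W=0) weight 1/175
  (Z=1, X=0, Y=0, W=0) weight 16/315
  (Z=1, X=0, Y=1, W=0) weight 4/525
  … 10 more
Group by X:
  weight(X=0) = 23/225
  weight(X=2) = 17/300
  weight(X=3) = 23/150
Total weight = 23/225 + 17/300 + 23/150 = 281/900
P(X=0 | obs) = 23/225 / 281/900 = 92/281
P(X=2 | obs) = 17/300 / 281/900 = 51/281
P(X=3 | obs) = 23/150 / 281/900 = 138/281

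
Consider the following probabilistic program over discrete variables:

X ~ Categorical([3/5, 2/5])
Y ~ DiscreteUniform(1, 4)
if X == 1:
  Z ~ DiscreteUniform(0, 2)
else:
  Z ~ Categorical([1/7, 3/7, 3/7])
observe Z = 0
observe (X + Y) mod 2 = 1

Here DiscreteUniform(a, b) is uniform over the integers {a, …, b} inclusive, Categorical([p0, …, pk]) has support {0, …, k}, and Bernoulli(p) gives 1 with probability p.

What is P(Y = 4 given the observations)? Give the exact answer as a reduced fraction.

Enumerate traces; 4 have nonzero weight after conditioning:
  (X=0, Y=1, Z=0) weight 3/140
  (X=0, Y=3, Z=0) weight 3/140
  (X=1, Y=2, Z=0) weight 1/30
  (X=1, Y=4, Z=0) weight 1/30
Group by Y:
  weight(Y=1) = 3/140
  weight(Y=2) = 1/30
  weight(Y=3) = 3/140
  weight(Y=4) = 1/30
Total weight = 3/140 + 1/30 + 3/140 + 1/30 = 23/210
P(Y=1 | obs) = 3/140 / 23/210 = 9/46
P(Y=2 | obs) = 1/30 / 23/210 = 7/23
P(Y=3 | obs) = 3/140 / 23/210 = 9/46
P(Y=4 | obs) = 1/30 / 23/210 = 7/23

P(Y = 4 | obs) = 7/23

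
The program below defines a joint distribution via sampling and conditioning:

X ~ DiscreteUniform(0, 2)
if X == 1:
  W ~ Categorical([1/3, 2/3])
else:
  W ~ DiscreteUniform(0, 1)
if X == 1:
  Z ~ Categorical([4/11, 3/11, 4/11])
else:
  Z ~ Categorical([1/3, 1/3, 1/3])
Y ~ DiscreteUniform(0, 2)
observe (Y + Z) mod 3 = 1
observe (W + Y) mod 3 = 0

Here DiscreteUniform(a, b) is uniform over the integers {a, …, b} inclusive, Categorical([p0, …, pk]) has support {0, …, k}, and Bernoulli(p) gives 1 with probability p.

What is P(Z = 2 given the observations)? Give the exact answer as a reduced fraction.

P(Z = 2 | obs) = 19/33

Enumerate traces; 6 have nonzero weight after conditioning:
  (X=0, W=0, Z=1, Y=0) weight 1/54
  (X=0, W=1, Z=2, Y=2) weight 1/54
  (X=1, W=0, Z=1, Y=0) weight 1/99
  (X=1, W=1, Z=2, Y=2) weight 8/297
  (X=2, W=0, Z=1, Y=0) weight 1/54
  (X=2, W=1, Z=2, Y=2) weight 1/54
Group by Z:
  weight(Z=1) = 14/297
  weight(Z=2) = 19/297
Total weight = 14/297 + 19/297 = 1/9
P(Z=1 | obs) = 14/297 / 1/9 = 14/33
P(Z=2 | obs) = 19/297 / 1/9 = 19/33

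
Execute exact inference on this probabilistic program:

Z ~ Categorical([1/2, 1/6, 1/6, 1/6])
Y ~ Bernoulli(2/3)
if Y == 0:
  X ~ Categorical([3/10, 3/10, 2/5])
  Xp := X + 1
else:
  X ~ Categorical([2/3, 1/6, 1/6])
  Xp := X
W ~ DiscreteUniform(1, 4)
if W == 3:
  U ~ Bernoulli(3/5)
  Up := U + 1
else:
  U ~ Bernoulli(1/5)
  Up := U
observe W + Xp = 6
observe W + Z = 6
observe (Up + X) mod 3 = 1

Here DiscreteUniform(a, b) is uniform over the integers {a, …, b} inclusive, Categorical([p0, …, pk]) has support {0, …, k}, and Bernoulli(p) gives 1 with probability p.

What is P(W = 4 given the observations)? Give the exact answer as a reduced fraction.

Enumerate traces; 2 have nonzero weight after conditioning:
  (Z=2, Y=0, X=1, W=4, U=0) weight 1/300
  (Z=3, Y=0, X=2, W=3, U=1) weight 1/300
Group by W:
  weight(W=3) = 1/300
  weight(W=4) = 1/300
Total weight = 1/300 + 1/300 = 1/150
P(W=3 | obs) = 1/300 / 1/150 = 1/2
P(W=4 | obs) = 1/300 / 1/150 = 1/2

P(W = 4 | obs) = 1/2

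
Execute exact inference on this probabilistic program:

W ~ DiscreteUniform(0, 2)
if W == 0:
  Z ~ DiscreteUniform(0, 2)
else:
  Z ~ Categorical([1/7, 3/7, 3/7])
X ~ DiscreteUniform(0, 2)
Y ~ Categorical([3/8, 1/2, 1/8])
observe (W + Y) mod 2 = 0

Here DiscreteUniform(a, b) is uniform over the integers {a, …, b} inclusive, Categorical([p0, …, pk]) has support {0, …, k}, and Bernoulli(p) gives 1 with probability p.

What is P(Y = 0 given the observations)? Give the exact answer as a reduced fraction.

P(Y = 0 | obs) = 1/2

Enumerate traces; 45 have nonzero weight after conditioning:
  (W=0, Z=0, X=0, Y=0) weight 1/72
  (W=0, Z=0, X=0, Y=2) weight 1/216
  (W=0, Z=0, X=1, Y=0) weight 1/72
  (W=0, Z=0, X=1, Y=2) weight 1/216
  (W=0, Z=0, X=2, Y=0) weight 1/72
  (W=0, Z=0, X=2, Y=2) weight 1/216
  (W=0, Z=1, X=0, Y=0) weight 1/72
  (W=0, Z=1, X=0, Y=2) weight 1/216
  (W=1, Z=0, X=0, Y=1) weight 1/126
  … 36 more
Group by Y:
  weight(Y=0) = 1/4
  weight(Y=1) = 1/6
  weight(Y=2) = 1/12
Total weight = 1/4 + 1/6 + 1/12 = 1/2
P(Y=0 | obs) = 1/4 / 1/2 = 1/2
P(Y=1 | obs) = 1/6 / 1/2 = 1/3
P(Y=2 | obs) = 1/12 / 1/2 = 1/6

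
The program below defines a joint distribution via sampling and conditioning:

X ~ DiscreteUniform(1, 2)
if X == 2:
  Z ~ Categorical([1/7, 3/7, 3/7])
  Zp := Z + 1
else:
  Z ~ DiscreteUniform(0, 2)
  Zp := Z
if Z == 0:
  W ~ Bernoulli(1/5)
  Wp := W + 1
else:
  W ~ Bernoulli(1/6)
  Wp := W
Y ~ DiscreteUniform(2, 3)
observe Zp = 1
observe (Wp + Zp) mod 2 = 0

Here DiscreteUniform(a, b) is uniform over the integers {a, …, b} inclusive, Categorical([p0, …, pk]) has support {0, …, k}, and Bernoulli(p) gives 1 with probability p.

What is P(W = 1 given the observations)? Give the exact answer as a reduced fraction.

Enumerate traces; 4 have nonzero weight after conditioning:
  (X=1, Z=1, W=1, Y=2) weight 1/72
  (X=1, Z=1, W=1, Y=3) weight 1/72
  (X=2, Z=0, W=0, Y=2) weight 1/35
  (X=2, Z=0, W=0, Y=3) weight 1/35
Group by W:
  weight(W=0) = 2/35
  weight(W=1) = 1/36
Total weight = 2/35 + 1/36 = 107/1260
P(W=0 | obs) = 2/35 / 107/1260 = 72/107
P(W=1 | obs) = 1/36 / 107/1260 = 35/107

P(W = 1 | obs) = 35/107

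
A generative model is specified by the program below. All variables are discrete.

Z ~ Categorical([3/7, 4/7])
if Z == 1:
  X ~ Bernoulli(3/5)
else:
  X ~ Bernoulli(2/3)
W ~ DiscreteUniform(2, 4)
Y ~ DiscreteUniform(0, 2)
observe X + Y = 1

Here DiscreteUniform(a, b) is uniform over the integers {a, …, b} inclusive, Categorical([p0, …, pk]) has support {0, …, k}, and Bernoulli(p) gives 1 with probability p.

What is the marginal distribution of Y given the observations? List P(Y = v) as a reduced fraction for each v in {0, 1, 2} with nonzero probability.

Enumerate traces; 12 have nonzero weight after conditioning:
  (Z=0, X=0, W=2, Y=1) weight 1/63
  (Z=0, X=0, W=3, Y=1) weight 1/63
  (Z=0, X=0, W=4, Y=1) weight 1/63
  (Z=0, X=1, W=2, Y=0) weight 2/63
  (Z=0, X=1, W=3, Y=0) weight 2/63
  (Z=0, X=1, W=4, Y=0) weight 2/63
  (Z=1, X=0, W=2, Y=1) weight 8/315
  (Z=1, X=0, W=3, Y=1) weight 8/315
  … 4 more
Group by Y:
  weight(Y=0) = 22/105
  weight(Y=1) = 13/105
Total weight = 22/105 + 13/105 = 1/3
P(Y=0 | obs) = 22/105 / 1/3 = 22/35
P(Y=1 | obs) = 13/105 / 1/3 = 13/35

P(Y=0) = 22/35, P(Y=1) = 13/35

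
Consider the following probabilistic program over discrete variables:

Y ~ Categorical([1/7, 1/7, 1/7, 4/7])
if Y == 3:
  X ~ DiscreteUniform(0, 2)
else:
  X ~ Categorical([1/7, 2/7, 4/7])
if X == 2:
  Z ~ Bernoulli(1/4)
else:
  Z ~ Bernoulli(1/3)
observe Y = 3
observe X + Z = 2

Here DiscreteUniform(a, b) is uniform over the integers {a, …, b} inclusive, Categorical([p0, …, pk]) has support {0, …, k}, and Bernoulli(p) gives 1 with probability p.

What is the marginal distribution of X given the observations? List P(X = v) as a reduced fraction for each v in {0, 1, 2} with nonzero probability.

Enumerate traces; 2 have nonzero weight after conditioning:
  (Y=3, X=1, Z=1) weight 4/63
  (Y=3, X=2, Z=0) weight 1/7
Group by X:
  weight(X=1) = 4/63
  weight(X=2) = 1/7
Total weight = 4/63 + 1/7 = 13/63
P(X=1 | obs) = 4/63 / 13/63 = 4/13
P(X=2 | obs) = 1/7 / 13/63 = 9/13

P(X=1) = 4/13, P(X=2) = 9/13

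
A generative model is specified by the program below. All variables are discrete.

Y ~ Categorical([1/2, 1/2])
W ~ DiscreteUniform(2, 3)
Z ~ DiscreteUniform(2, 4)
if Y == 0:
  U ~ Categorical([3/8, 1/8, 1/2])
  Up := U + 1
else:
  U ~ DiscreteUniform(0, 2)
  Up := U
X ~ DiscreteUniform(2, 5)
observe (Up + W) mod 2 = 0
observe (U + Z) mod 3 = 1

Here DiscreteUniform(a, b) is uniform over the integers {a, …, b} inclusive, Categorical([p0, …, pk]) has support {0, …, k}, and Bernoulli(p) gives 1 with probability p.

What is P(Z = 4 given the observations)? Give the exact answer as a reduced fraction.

P(Z = 4 | obs) = 17/48

Enumerate traces; 24 have nonzero weight after conditioning:
  (Y=0, W=2, Z=3, U=1, X=2) weight 1/384
  (Y=0, W=2, Z=3, U=1, X=3) weight 1/384
  (Y=0, W=2, Z=3, U=1, X=4) weight 1/384
  (Y=0, W=2, Z=3, U=1, X=5) weight 1/384
  (Y=0, W=3, Z=2, U=2, X=2) weight 1/96
  (Y=0, W=3, Z=2, U=2, X=3) weight 1/96
  (Y=0, W=3, Z=2, U=2, X=4) weight 1/96
  (Y=0, W=3, Z=2, U=2, X=5) weight 1/96
  (Y=0, W=3, Z=4, U=0, X=2) weight 1/128
  … 15 more
Group by Z:
  weight(Z=2) = 5/72
  weight(Z=3) = 11/288
  weight(Z=4) = 17/288
Total weight = 5/72 + 11/288 + 17/288 = 1/6
P(Z=2 | obs) = 5/72 / 1/6 = 5/12
P(Z=3 | obs) = 11/288 / 1/6 = 11/48
P(Z=4 | obs) = 17/288 / 1/6 = 17/48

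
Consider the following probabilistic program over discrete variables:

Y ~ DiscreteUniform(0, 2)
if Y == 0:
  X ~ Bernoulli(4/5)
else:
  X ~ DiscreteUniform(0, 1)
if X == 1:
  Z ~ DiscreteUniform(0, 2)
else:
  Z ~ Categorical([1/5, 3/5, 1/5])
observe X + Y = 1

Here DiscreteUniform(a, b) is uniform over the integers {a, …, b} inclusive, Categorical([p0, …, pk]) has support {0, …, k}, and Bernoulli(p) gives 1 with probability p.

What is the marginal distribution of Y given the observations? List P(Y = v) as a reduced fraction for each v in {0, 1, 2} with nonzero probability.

Enumerate traces; 6 have nonzero weight after conditioning:
  (Y=0, X=1, Z=0) weight 4/45
  (Y=0, X=1, Z=1) weight 4/45
  (Y=0, X=1, Z=2) weight 4/45
  (Y=1, X=0, Z=0) weight 1/30
  (Y=1, X=0, Z=1) weight 1/10
  (Y=1, X=0, Z=2) weight 1/30
Group by Y:
  weight(Y=0) = 4/15
  weight(Y=1) = 1/6
Total weight = 4/15 + 1/6 = 13/30
P(Y=0 | obs) = 4/15 / 13/30 = 8/13
P(Y=1 | obs) = 1/6 / 13/30 = 5/13

P(Y=0) = 8/13, P(Y=1) = 5/13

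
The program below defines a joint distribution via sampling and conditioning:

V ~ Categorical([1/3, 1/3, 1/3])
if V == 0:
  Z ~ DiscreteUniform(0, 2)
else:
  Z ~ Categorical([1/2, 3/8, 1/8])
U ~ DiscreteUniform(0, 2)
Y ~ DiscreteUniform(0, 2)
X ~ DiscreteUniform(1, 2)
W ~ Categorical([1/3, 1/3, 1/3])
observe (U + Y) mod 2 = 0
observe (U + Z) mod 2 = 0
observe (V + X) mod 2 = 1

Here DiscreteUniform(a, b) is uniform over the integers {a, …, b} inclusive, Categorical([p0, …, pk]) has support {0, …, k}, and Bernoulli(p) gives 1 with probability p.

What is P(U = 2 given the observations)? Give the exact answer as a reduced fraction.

P(U = 2 | obs) = 46/105

Enumerate traces; 81 have nonzero weight after conditioning:
  (V=0, Z=0, U=0, Y=0, X=1, W=0) weight 1/486
  (V=0, Z=0, U=0, Y=0, X=1, W=1) weight 1/486
  (V=0, Z=0, U=0, Y=0, X=1, W=2) weight 1/486
  (V=0, Z=0, U=0, Y=2, X=1, W=0) weight 1/486
  (V=0, Z=0, U=0, Y=2, X=1, W=1) weight 1/486
  (V=0, Z=0, U=0, Y=2, X=1, W=2) weight 1/486
  (V=0, Z=0, U=2, Y=0, X=1, W=0) weight 1/486
  (V=0, Z=0, U=2, Y=0, X=1, W=1) weight 1/486
  (V=0, Z=1, U=1, Y=1, X=1, W=0) weight 1/486
  … 72 more
Group by U:
  weight(U=0) = 23/324
  weight(U=1) = 13/648
  weight(U=2) = 23/324
Total weight = 23/324 + 13/648 + 23/324 = 35/216
P(U=0 | obs) = 23/324 / 35/216 = 46/105
P(U=1 | obs) = 13/648 / 35/216 = 13/105
P(U=2 | obs) = 23/324 / 35/216 = 46/105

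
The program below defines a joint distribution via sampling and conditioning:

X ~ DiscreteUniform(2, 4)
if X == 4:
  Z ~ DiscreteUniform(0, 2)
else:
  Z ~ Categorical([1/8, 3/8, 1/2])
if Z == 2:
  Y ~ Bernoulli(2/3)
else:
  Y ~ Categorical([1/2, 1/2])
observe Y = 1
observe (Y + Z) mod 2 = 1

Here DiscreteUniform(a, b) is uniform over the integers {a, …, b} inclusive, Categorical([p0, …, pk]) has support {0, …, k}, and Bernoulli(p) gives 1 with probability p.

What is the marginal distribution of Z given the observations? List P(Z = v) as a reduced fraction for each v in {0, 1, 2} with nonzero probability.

P(Z=0) = 21/85, P(Z=2) = 64/85

Enumerate traces; 6 have nonzero weight after conditioning:
  (X=2, Z=0, Y=1) weight 1/48
  (X=2, Z=2, Y=1) weight 1/9
  (X=3, Z=0, Y=1) weight 1/48
  (X=3, Z=2, Y=1) weight 1/9
  (X=4, Z=0, Y=1) weight 1/18
  (X=4, Z=2, Y=1) weight 2/27
Group by Z:
  weight(Z=0) = 7/72
  weight(Z=2) = 8/27
Total weight = 7/72 + 8/27 = 85/216
P(Z=0 | obs) = 7/72 / 85/216 = 21/85
P(Z=2 | obs) = 8/27 / 85/216 = 64/85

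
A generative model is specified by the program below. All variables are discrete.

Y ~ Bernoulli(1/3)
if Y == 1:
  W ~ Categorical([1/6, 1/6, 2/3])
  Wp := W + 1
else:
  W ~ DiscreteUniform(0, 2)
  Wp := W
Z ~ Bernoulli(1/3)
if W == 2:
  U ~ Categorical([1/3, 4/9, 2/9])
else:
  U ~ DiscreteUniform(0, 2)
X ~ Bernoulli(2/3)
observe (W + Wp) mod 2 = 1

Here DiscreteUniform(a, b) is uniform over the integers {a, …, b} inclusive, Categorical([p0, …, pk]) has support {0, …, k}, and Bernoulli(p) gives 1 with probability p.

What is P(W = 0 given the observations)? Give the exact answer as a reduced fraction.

Enumerate traces; 36 have nonzero weight after conditioning:
  (Y=1, W=0, Z=0, U=0, X=0) weight 1/243
  (Y=1, W=0, Z=0, U=0, X=1) weight 2/243
  (Y=1, W=0, Z=0, U=1, X=0) weight 1/243
  (Y=1, W=0, Z=0, U=1, X=1) weight 2/243
  (Y=1, W=0, Z=0, U=2, X=0) weight 1/243
  (Y=1, W=0, Z=0, U=2, X=1) weight 2/243
  (Y=1, W=0, Z=1, U=0, X=0) weight 1/486
  (Y=1, W=0, Z=1, U=0, X=1) weight 1/243
  (Y=1, W=1, Z=0, U=0, X=0) weight 1/243
  (Y=1, W=2, Z=0, U=0, X=0) weight 4/243
  … 26 more
Group by W:
  weight(W=0) = 1/18
  weight(W=1) = 1/18
  weight(W=2) = 2/9
Total weight = 1/18 + 1/18 + 2/9 = 1/3
P(W=0 | obs) = 1/18 / 1/3 = 1/6
P(W=1 | obs) = 1/18 / 1/3 = 1/6
P(W=2 | obs) = 2/9 / 1/3 = 2/3

P(W = 0 | obs) = 1/6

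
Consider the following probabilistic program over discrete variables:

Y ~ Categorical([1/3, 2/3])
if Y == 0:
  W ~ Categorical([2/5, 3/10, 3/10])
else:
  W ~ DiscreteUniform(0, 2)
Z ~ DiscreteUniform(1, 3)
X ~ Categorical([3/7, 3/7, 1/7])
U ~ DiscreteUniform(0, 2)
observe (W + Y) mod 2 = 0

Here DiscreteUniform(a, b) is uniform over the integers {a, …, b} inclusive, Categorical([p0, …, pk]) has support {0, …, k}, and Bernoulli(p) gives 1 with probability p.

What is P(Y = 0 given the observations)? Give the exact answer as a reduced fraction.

P(Y = 0 | obs) = 21/41

Enumerate traces; 81 have nonzero weight after conditioning:
  (Y=0, W=0, Z=1, X=0, U=0) weight 2/315
  (Y=0, W=0, Z=1, X=0, U=1) weight 2/315
  (Y=0, W=0, Z=1, X=0, U=2) weight 2/315
  (Y=0, W=0, Z=1, X=1, U=0) weight 2/315
  (Y=0, W=0, Z=1, X=1, U=1) weight 2/315
  (Y=0, W=0, Z=1, X=1, U=2) weight 2/315
  (Y=0, W=0, Z=1, X=2, U=0) weight 2/945
  (Y=0, W=0, Z=1, X=2, U=1) weight 2/945
  (Y=1, W=1, Z=1, X=0, U=0) weight 2/189
  … 72 more
Group by Y:
  weight(Y=0) = 7/30
  weight(Y=1) = 2/9
Total weight = 7/30 + 2/9 = 41/90
P(Y=0 | obs) = 7/30 / 41/90 = 21/41
P(Y=1 | obs) = 2/9 / 41/90 = 20/41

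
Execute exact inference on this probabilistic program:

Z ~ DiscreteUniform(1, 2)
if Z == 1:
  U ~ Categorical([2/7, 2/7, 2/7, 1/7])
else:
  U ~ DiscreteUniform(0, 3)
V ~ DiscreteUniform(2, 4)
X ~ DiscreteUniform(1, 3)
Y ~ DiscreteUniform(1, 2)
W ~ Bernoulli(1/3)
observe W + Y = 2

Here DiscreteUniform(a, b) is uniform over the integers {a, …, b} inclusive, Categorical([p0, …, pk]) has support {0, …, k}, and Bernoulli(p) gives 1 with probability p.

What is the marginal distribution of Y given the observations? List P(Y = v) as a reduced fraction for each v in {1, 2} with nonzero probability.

Enumerate traces; 144 have nonzero weight after conditioning:
  (Z=1, U=0, V=2, X=1, Y=1, W=1) weight 1/378
  (Z=1, U=0, V=2, X=1, Y=2, W=0) weight 1/189
  (Z=1, U=0, V=2, X=2, Y=1, W=1) weight 1/378
  (Z=1, U=0, V=2, X=2, Y=2, W=0) weight 1/189
  (Z=1, U=0, V=2, X=3, Y=1, W=1) weight 1/378
  (Z=1, U=0, V=2, X=3, Y=2, W=0) weight 1/189
  (Z=1, U=0, V=3, X=1, Y=1, W=1) weight 1/378
  (Z=1, U=0, V=3, X=1, Y=2, W=0) weight 1/189
  … 136 more
Group by Y:
  weight(Y=1) = 1/6
  weight(Y=2) = 1/3
Total weight = 1/6 + 1/3 = 1/2
P(Y=1 | obs) = 1/6 / 1/2 = 1/3
P(Y=2 | obs) = 1/3 / 1/2 = 2/3

P(Y=1) = 1/3, P(Y=2) = 2/3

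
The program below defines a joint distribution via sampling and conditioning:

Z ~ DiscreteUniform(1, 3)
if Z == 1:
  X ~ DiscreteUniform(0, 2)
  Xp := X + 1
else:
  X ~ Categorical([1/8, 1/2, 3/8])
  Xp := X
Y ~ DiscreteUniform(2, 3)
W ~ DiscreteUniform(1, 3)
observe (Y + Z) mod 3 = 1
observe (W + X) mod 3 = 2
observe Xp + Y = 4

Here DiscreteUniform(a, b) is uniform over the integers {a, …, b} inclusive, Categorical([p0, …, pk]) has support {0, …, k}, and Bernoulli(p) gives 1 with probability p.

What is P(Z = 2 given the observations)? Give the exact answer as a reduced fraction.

P(Z = 2 | obs) = 9/17

Enumerate traces; 2 have nonzero weight after conditioning:
  (Z=1, X=0, Y=3, W=2) weight 1/54
  (Z=2, X=2, Y=2, W=3) weight 1/48
Group by Z:
  weight(Z=1) = 1/54
  weight(Z=2) = 1/48
Total weight = 1/54 + 1/48 = 17/432
P(Z=1 | obs) = 1/54 / 17/432 = 8/17
P(Z=2 | obs) = 1/48 / 17/432 = 9/17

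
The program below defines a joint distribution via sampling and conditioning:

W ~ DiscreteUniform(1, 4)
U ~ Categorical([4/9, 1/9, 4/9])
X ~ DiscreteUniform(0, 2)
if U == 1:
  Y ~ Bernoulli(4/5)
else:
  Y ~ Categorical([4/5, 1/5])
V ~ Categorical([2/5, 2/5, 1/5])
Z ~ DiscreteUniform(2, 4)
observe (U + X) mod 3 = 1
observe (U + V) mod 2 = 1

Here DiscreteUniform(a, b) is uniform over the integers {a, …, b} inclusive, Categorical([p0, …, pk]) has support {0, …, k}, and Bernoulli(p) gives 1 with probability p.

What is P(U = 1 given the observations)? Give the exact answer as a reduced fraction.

P(U = 1 | obs) = 3/19

Enumerate traces; 96 have nonzero weight after conditioning:
  (W=1, U=0, X=1, Y=0, V=1, Z=2) weight 8/2025
  (W=1, U=0, X=1, Y=0, V=1, Z=3) weight 8/2025
  (W=1, U=0, X=1, Y=0, V=1, Z=4) weight 8/2025
  (W=1, U=0, X=1, Y=1, V=1, Z=2) weight 2/2025
  (W=1, U=0, X=1, Y=1, V=1, Z=3) weight 2/2025
  (W=1, U=0, X=1, Y=1, V=1, Z=4) weight 2/2025
  (W=1, U=1, X=0, Y=0, V=0, Z=2) weight 1/4050
  (W=1, U=1, X=0, Y=0, V=0, Z=3) weight 1/4050
  (W=1, U=2, X=2, Y=0, V=1, Z=2) weight 8/2025
  … 87 more
Group by U:
  weight(U=0) = 8/135
  weight(U=1) = 1/45
  weight(U=2) = 8/135
Total weight = 8/135 + 1/45 + 8/135 = 19/135
P(U=0 | obs) = 8/135 / 19/135 = 8/19
P(U=1 | obs) = 1/45 / 19/135 = 3/19
P(U=2 | obs) = 8/135 / 19/135 = 8/19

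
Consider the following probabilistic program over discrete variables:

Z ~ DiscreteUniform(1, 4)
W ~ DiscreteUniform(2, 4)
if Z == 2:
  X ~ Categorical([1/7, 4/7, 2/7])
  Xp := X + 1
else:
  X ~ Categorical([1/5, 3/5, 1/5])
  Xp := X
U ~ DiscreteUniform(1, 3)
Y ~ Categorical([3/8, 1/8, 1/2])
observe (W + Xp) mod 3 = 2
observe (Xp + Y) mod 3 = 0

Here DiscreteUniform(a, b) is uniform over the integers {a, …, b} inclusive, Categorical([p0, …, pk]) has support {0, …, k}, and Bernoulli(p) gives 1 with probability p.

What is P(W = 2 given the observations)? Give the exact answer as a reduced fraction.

P(W = 2 | obs) = 93/406

Enumerate traces; 36 have nonzero weight after conditioning:
  (Z=1, W=2, X=0, U=1, Y=0) weight 1/480
  (Z=1, W=2, X=0, U=2, Y=0) weight 1/480
  (Z=1, W=2, X=0, U=3, Y=0) weight 1/480
  (Z=1, W=3, X=2, U=1, Y=1) weight 1/1440
  (Z=1, W=3, X=2, U=2, Y=1) weight 1/1440
  (Z=1, W=3, X=2, U=3, Y=1) weight 1/1440
  (Z=1, W=4, X=1, U=1, Y=2) weight 1/120
  (Z=1, W=4, X=1, U=2, Y=2) weight 1/120
  … 28 more
Group by W:
  weight(W=2) = 31/1120
  weight(W=3) = 41/3360
  weight(W=4) = 17/210
Total weight = 31/1120 + 41/3360 + 17/210 = 29/240
P(W=2 | obs) = 31/1120 / 29/240 = 93/406
P(W=3 | obs) = 41/3360 / 29/240 = 41/406
P(W=4 | obs) = 17/210 / 29/240 = 136/203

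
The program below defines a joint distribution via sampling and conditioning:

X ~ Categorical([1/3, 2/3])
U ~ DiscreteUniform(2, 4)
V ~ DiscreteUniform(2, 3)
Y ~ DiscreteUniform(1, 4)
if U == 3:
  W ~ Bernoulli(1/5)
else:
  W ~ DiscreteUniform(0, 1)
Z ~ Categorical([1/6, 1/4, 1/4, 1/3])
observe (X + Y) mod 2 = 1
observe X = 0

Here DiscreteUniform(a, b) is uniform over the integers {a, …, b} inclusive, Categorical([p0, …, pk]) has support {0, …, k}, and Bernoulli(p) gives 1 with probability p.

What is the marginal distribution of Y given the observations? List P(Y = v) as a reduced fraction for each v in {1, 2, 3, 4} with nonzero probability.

Enumerate traces; 96 have nonzero weight after conditioning:
  (X=0, U=2, V=2, Y=1, W=0, Z=0) weight 1/864
  (X=0, U=2, V=2, Y=1, W=0, Z=1) weight 1/576
  (X=0, U=2, V=2, Y=1, W=0, Z=2) weight 1/576
  (X=0, U=2, V=2, Y=1, W=0, Z=3) weight 1/432
  (X=0, U=2, V=2, Y=1, W=1, Z=0) weight 1/864
  (X=0, U=2, V=2, Y=1, W=1, Z=1) weight 1/576
  (X=0, U=2, V=2, Y=1, W=1, Z=2) weight 1/576
  (X=0, U=2, V=2, Y=1, W=1, Z=3) weight 1/432
  (X=0, U=2, V=2, Y=3, W=0, Z=0) weight 1/864
  … 87 more
Group by Y:
  weight(Y=1) = 1/12
  weight(Y=3) = 1/12
Total weight = 1/12 + 1/12 = 1/6
P(Y=1 | obs) = 1/12 / 1/6 = 1/2
P(Y=3 | obs) = 1/12 / 1/6 = 1/2

P(Y=1) = 1/2, P(Y=3) = 1/2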